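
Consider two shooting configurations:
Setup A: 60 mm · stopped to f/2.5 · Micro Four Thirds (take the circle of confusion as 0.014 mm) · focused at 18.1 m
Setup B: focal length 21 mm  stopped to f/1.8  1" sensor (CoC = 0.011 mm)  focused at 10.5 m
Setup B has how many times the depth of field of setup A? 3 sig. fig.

1.94

Setup A: H = 60²/(2.5×0.014) + 60 ≈ 102917.1 mm; DoF = Df − Dn = 21949.7 − 15399.2 ≈ 6550.5 mm.
Setup B: H = 21²/(1.8×0.011) + 21 ≈ 22293.7 mm; DoF = Df − Dn = 19829 − 7140 ≈ 12689 mm.
Ratio = 12689 / 6550.5 ≈ 1.94.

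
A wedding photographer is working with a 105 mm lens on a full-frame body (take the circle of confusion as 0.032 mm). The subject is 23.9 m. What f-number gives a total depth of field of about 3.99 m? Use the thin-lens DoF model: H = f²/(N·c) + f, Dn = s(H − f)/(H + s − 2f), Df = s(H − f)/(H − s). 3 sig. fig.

Write h = H − f = f²/(N·c). The thin-lens limits are Dn = s·h/(h + (s−f)) and Df = s·h/(h − (s−f)), so DoF = Df − Dn = 2·s·(s−f)·h / (h² − (s−f)²).
That is a quadratic in h: DoF·h² − 2·s·(s−f)·h − DoF·(s−f)² = 0 ⇒ h = (s−f)·(s + √(s² + DoF²)) / DoF = 23795 × (23900 + √(23900² + 3990²)) / 3990 = 23795 × (23900 + 24230.8) / 3990 ≈ 287035 mm.
Then N = f²/(c·h) = 105² / (0.032 × 287035) = 11025 / 9185.1 ≈ 1.20.

f/1.20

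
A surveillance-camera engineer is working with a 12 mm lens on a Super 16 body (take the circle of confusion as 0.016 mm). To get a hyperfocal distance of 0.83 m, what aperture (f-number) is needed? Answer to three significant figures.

f/11

Rearrange H = f²/(N·c) + f for N: N = f² / ((H − f)·c).
N = 12² / ((830 − 12) × 0.016) = 144 / 13.09 ≈ 11.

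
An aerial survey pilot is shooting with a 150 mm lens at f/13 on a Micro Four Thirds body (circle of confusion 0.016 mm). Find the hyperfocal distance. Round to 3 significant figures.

Hyperfocal distance H = f²/(N·c) + f = 150²/(13 × 0.016) + 150 = 22500/0.208 + 150 ≈ 108323.1 mm ≈ 108 m.

108 m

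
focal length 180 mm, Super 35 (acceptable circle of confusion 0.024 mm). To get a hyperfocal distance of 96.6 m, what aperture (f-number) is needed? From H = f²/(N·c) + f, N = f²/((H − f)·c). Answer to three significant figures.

f/14

Rearrange H = f²/(N·c) + f for N: N = f² / ((H − f)·c).
N = 180² / ((96600 − 180) × 0.024) = 32400 / 2314 ≈ 14.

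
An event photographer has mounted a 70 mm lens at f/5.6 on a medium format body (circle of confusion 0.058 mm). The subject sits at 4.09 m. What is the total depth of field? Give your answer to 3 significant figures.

2.35 m

Hyperfocal distance H = f²/(N·c) + f = 70²/(5.6 × 0.058) + 70 = 4900/0.3248 + 70 ≈ 15156.2 mm ≈ 15.16 m.
Near limit Dn = s·(H − f)/(H + s − 2f) = 4090 × (15156.2 − 70) / (15156.2 + 4090 − 2 × 70) = 4090 × 15086.2 / 19106.2 ≈ 3229.5 mm.
Far limit Df = s·(H − f)/(H − s) = 4090 × (15156.2 − 70) / (15156.2 − 4090) = 4090 × 15086.2 / 11066.2 ≈ 5575.8 mm.
Depth of field = Df − Dn = 5575.8 − 3229.5 ≈ 2346.3 mm ≈ 2.35 m.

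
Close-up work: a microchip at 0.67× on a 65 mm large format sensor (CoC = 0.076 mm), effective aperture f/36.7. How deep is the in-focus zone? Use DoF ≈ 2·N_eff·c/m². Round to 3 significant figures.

12.4 mm

At magnification m, DoF ≈ 2·N_eff·c/m² = 2 × 36.7 × 0.076 / 0.67² = 5.578 / 0.4489 ≈ 12.4 mm.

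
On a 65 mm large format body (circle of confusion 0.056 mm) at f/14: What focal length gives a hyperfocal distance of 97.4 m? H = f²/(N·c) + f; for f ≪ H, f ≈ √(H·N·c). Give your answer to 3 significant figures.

From H = f²/(N·c) + f, with f ≪ H: f ≈ √(H·N·c) = √(97400 × 14 × 0.056) = √76362 ≈ 276.3 mm.
The +f correction barely moves this — solving exactly, f² + N·c·f − N·c·H = 0 ⇒ f = (−N·c + √((N·c)² + 4·N·c·H))/2 = (−0.784 + √305447)/2 ≈ 275.94 mm, so f ≈ 276 mm.

276 mm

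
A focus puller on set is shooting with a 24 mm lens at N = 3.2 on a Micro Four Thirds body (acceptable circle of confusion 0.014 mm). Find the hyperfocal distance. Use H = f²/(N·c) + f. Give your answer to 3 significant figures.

12.9 m

Hyperfocal distance H = f²/(N·c) + f = 24²/(3.2 × 0.014) + 24 = 576/0.0448 + 24 ≈ 12881.1 mm ≈ 12.9 m.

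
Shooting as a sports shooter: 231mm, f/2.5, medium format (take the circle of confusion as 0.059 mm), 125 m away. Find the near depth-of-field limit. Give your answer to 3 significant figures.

Hyperfocal distance H = f²/(N·c) + f = 231²/(2.5 × 0.059) + 231 = 53361/0.1475 + 231 ≈ 362000.5 mm ≈ 362.0 m.
Near limit Dn = s·(H − f)/(H + s − 2f) = 125000 × (362000.5 − 231) / (362000.5 + 125000 − 2 × 231) = 125000 × 361769.5 / 486538.5 ≈ 92945 mm ≈ 92.9 m.

92.9 m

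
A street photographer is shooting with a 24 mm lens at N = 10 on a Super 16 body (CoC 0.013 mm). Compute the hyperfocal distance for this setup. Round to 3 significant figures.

4.45 m

Hyperfocal distance H = f²/(N·c) + f = 24²/(10 × 0.013) + 24 = 576/0.13 + 24 ≈ 4454.8 mm ≈ 4.45 m.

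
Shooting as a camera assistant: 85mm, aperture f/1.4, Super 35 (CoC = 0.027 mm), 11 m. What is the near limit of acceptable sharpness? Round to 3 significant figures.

Hyperfocal distance H = f²/(N·c) + f = 85²/(1.4 × 0.027) + 85 = 7225/0.0378 + 85 ≈ 191222.6 mm ≈ 191.2 m.
Near limit Dn = s·(H − f)/(H + s − 2f) = 11000 × (191222.6 − 85) / (191222.6 + 11000 − 2 × 85) = 11000 × 191137.6 / 202052.6 ≈ 10406 mm ≈ 10.4 m.

10.4 m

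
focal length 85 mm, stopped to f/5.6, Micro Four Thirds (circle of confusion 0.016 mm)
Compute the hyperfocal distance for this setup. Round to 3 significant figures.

Hyperfocal distance H = f²/(N·c) + f = 85²/(5.6 × 0.016) + 85 = 7225/0.0896 + 85 ≈ 80721.2 mm ≈ 80.7 m.

80.7 m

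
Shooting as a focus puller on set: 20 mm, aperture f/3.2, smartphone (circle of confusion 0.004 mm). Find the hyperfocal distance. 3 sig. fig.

31.3 m

Hyperfocal distance H = f²/(N·c) + f = 20²/(3.2 × 0.004) + 20 = 400/0.0128 + 20 ≈ 31270.0 mm ≈ 31.3 m.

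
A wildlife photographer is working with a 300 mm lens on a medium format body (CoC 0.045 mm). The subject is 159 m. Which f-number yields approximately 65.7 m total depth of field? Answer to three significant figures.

Write h = H − f = f²/(N·c). The thin-lens limits are Dn = s·h/(h + (s−f)) and Df = s·h/(h − (s−f)), so DoF = Df − Dn = 2·s·(s−f)·h / (h² − (s−f)²).
That is a quadratic in h: DoF·h² − 2·s·(s−f)·h − DoF·(s−f)² = 0 ⇒ h = (s−f)·(s + √(s² + DoF²)) / DoF = 158700 × (159000 + √(159000² + 65700²)) / 65700 = 158700 × (159000 + 172039) / 65700 ≈ 799634 mm.
Then N = f²/(c·h) = 300² / (0.045 × 799634) = 90000 / 35984 ≈ 2.50.

f/2.50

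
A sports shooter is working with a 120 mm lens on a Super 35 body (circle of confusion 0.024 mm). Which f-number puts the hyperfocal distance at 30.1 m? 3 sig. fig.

Rearrange H = f²/(N·c) + f for N: N = f² / ((H − f)·c).
N = 120² / ((30100 − 120) × 0.024) = 14400 / 719.5 ≈ 20.

f/20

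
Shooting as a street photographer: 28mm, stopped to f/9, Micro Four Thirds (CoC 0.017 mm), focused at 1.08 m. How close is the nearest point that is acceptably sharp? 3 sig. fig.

Hyperfocal distance H = f²/(N·c) + f = 28²/(9 × 0.017) + 28 = 784/0.153 + 28 ≈ 5152.2 mm ≈ 5.152 m.
Near limit Dn = s·(H − f)/(H + s − 2f) = 1080 × (5152.2 − 28) / (5152.2 + 1080 − 2 × 28) = 1080 × 5124.2 / 6176.2 ≈ 896.04 mm ≈ 0.896 m.

0.896 m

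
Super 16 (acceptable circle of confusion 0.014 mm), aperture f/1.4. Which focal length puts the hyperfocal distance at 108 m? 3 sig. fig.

46.0 mm

From H = f²/(N·c) + f, with f ≪ H: f ≈ √(H·N·c) = √(108000 × 1.4 × 0.014) = √2116.8 ≈ 46.01 mm.
The +f correction barely moves this — solving exactly, f² + N·c·f − N·c·H = 0 ⇒ f = (−N·c + √((N·c)² + 4·N·c·H))/2 = (−0.0196 + √8467.2)/2 ≈ 45.999 mm, so f ≈ 46.0 mm.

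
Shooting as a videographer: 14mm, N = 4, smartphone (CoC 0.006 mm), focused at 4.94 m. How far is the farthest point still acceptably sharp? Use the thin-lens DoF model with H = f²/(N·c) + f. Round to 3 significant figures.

12.4 m

Hyperfocal distance H = f²/(N·c) + f = 14²/(4 × 0.006) + 14 = 196/0.024 + 14 ≈ 8180.7 mm ≈ 8.181 m.
Far limit Df = s·(H − f)/(H − s) = 4940 × (8180.7 − 14) / (8180.7 − 4940) = 4940 × 8166.7 / 3240.7 ≈ 12449 mm ≈ 12.4 m.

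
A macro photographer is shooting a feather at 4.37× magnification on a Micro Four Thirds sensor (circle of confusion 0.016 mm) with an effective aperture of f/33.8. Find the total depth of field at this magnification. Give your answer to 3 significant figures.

0.0566 mm

At magnification m, DoF ≈ 2·N_eff·c/m² = 2 × 33.8 × 0.016 / 4.37² = 1.082 / 19.1 ≈ 0.0566 mm.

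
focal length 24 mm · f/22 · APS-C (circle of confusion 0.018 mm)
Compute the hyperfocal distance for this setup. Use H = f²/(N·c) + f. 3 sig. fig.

1.48 m

Hyperfocal distance H = f²/(N·c) + f = 24²/(22 × 0.018) + 24 = 576/0.396 + 24 ≈ 1478.5 mm ≈ 1.48 m.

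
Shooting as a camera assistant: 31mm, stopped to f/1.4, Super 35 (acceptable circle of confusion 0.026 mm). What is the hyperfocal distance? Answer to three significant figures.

26.4 m

Hyperfocal distance H = f²/(N·c) + f = 31²/(1.4 × 0.026) + 31 = 961/0.0364 + 31 ≈ 26432.1 mm ≈ 26.4 m.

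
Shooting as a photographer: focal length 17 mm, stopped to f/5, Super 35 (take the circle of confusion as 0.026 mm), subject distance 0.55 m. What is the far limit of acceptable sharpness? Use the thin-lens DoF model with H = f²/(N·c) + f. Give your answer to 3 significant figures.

0.723 m

Hyperfocal distance H = f²/(N·c) + f = 17²/(5 × 0.026) + 17 = 289/0.13 + 17 ≈ 2240.1 mm ≈ 2.240 m.
Far limit Df = s·(H − f)/(H − s) = 550 × (2240.1 − 17) / (2240.1 − 550) = 550 × 2223.1 / 1690.1 ≈ 723.45 mm ≈ 0.723 m.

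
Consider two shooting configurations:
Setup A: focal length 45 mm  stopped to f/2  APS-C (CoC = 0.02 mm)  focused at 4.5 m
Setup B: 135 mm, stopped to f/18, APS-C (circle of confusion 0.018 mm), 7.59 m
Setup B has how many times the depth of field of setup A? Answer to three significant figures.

Setup A: H = 45²/(2×0.02) + 45 ≈ 50670.0 mm; DoF = Df − Dn = 4934.21 − 4136.03 ≈ 798.18 mm.
Setup B: H = 135²/(18×0.018) + 135 ≈ 56385.0 mm; DoF = Df − Dn = 8749.6 − 6701.8 ≈ 2047.8 mm.
Ratio = 2047.8 / 798.18 ≈ 2.57.

2.57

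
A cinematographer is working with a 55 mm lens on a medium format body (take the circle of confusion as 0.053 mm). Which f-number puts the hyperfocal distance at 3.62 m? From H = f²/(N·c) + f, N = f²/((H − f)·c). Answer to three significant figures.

Rearrange H = f²/(N·c) + f for N: N = f² / ((H − f)·c).
N = 55² / ((3620 − 55) × 0.053) = 3025 / 188.9 ≈ 16.

f/16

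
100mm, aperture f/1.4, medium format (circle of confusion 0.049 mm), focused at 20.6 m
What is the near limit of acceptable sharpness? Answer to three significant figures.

Hyperfocal distance H = f²/(N·c) + f = 100²/(1.4 × 0.049) + 100 = 10000/0.0686 + 100 ≈ 145872.6 mm ≈ 145.9 m.
Near limit Dn = s·(H − f)/(H + s − 2f) = 20600 × (145872.6 − 100) / (145872.6 + 20600 − 2 × 100) = 20600 × 145772.6 / 166272.6 ≈ 18060 mm ≈ 18.1 m.

18.1 m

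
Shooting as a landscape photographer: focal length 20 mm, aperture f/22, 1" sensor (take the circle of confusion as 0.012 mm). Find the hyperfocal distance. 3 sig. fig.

Hyperfocal distance H = f²/(N·c) + f = 20²/(22 × 0.012) + 20 = 400/0.264 + 20 ≈ 1535.2 mm ≈ 1.54 m.

1.54 m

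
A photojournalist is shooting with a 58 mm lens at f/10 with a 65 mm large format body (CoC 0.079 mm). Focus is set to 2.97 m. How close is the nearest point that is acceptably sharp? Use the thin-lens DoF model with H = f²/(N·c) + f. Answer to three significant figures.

Hyperfocal distance H = f²/(N·c) + f = 58²/(10 × 0.079) + 58 = 3364/0.79 + 58 ≈ 4316.2 mm ≈ 4.316 m.
Near limit Dn = s·(H − f)/(H + s − 2f) = 2970 × (4316.2 − 58) / (4316.2 + 2970 − 2 × 58) = 2970 × 4258.2 / 7170.2 ≈ 1763.8 mm ≈ 1.76 m.

1.76 m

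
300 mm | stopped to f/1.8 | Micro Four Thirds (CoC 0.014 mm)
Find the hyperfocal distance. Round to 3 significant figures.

Hyperfocal distance H = f²/(N·c) + f = 300²/(1.8 × 0.014) + 300 = 90000/0.0252 + 300 ≈ 3571728.6 mm ≈ 3570 m.

3570 m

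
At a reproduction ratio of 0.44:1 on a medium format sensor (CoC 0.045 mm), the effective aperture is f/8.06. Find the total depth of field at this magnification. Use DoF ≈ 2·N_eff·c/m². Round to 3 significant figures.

3.75 mm

At magnification m, DoF ≈ 2·N_eff·c/m² = 2 × 8.06 × 0.045 / 0.44² = 0.7254 / 0.1936 ≈ 3.75 mm.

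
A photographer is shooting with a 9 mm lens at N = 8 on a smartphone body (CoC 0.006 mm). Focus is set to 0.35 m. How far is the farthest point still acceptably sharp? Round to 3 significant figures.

Hyperfocal distance H = f²/(N·c) + f = 9²/(8 × 0.006) + 9 = 81/0.048 + 9 ≈ 1696.5 mm ≈ 1.696 m.
Far limit Df = s·(H − f)/(H − s) = 350 × (1696.5 − 9) / (1696.5 − 350) = 350 × 1687.5 / 1346.5 ≈ 438.64 mm.

439 mm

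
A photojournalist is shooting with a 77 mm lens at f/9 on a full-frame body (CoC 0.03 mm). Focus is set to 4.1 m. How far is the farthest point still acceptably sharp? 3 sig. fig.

Hyperfocal distance H = f²/(N·c) + f = 77²/(9 × 0.03) + 77 = 5929/0.27 + 77 ≈ 22036.3 mm ≈ 22.04 m.
Far limit Df = s·(H − f)/(H − s) = 4100 × (22036.3 − 77) / (22036.3 − 4100) = 4100 × 21959.3 / 17936.3 ≈ 5019.6 mm ≈ 5.02 m.

5.02 m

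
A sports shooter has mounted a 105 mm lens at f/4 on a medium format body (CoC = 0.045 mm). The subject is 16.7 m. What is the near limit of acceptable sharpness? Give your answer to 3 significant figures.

13.1 m

Hyperfocal distance H = f²/(N·c) + f = 105²/(4 × 0.045) + 105 = 11025/0.18 + 105 ≈ 61355.0 mm ≈ 61.35 m.
Near limit Dn = s·(H − f)/(H + s − 2f) = 16700 × (61355.0 − 105) / (61355.0 + 16700 − 2 × 105) = 16700 × 61250.0 / 77845.0 ≈ 13140 mm ≈ 13.1 m.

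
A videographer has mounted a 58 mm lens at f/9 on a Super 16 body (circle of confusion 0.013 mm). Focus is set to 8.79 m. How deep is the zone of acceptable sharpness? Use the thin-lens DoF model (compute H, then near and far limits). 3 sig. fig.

Hyperfocal distance H = f²/(N·c) + f = 58²/(9 × 0.013) + 58 = 3364/0.117 + 58 ≈ 28810.1 mm ≈ 28.81 m.
Near limit Dn = s·(H − f)/(H + s − 2f) = 8790 × (28810.1 − 58) / (28810.1 + 8790 − 2 × 58) = 8790 × 28752.1 / 37484.1 ≈ 6742.4 mm.
Far limit Df = s·(H − f)/(H − s) = 8790 × (28810.1 − 58) / (28810.1 − 8790) = 8790 × 28752.1 / 20020.1 ≈ 12623.9 mm.
Depth of field = Df − Dn = 12623.9 − 6742.4 ≈ 5881.5 mm ≈ 5.88 m.

5.88 m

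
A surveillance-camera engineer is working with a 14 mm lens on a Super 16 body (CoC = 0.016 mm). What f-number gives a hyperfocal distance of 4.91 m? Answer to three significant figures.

f/2.50

Rearrange H = f²/(N·c) + f for N: N = f² / ((H − f)·c).
N = 14² / ((4910 − 14) × 0.016) = 196 / 78.34 ≈ 2.50.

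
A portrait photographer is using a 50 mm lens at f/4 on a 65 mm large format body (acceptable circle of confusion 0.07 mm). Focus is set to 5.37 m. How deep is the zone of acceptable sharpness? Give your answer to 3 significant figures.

Hyperfocal distance H = f²/(N·c) + f = 50²/(4 × 0.07) + 50 = 2500/0.28 + 50 ≈ 8978.6 mm ≈ 8.979 m.
Near limit Dn = s·(H − f)/(H + s − 2f) = 5370 × (8978.6 − 50) / (8978.6 + 5370 − 2 × 50) = 5370 × 8928.6 / 14248.6 ≈ 3365.0 mm.
Far limit Df = s·(H − f)/(H − s) = 5370 × (8978.6 − 50) / (8978.6 − 5370) = 5370 × 8928.6 / 3608.6 ≈ 13286.8 mm.
Depth of field = Df − Dn = 13286.8 − 3365.0 ≈ 9921.8 mm ≈ 9.92 m.

9.92 m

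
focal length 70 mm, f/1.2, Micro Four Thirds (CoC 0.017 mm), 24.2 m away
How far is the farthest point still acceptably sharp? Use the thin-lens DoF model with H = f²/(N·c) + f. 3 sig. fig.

Hyperfocal distance H = f²/(N·c) + f = 70²/(1.2 × 0.017) + 70 = 4900/0.0204 + 70 ≈ 240266.1 mm ≈ 240.3 m.
Far limit Df = s·(H − f)/(H − s) = 24200 × (240266.1 − 70) / (240266.1 − 24200) = 24200 × 240196.1 / 216066.1 ≈ 26903 mm ≈ 26.9 m.

26.9 m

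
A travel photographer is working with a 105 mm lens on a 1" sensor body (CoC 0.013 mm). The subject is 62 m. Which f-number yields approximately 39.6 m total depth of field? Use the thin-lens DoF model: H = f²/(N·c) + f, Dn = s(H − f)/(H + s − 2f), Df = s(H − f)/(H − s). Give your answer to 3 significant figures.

Write h = H − f = f²/(N·c). The thin-lens limits are Dn = s·h/(h + (s−f)) and Df = s·h/(h − (s−f)), so DoF = Df − Dn = 2·s·(s−f)·h / (h² − (s−f)²).
That is a quadratic in h: DoF·h² − 2·s·(s−f)·h − DoF·(s−f)² = 0 ⇒ h = (s−f)·(s + √(s² + DoF²)) / DoF = 61895 × (62000 + √(62000² + 39600²)) / 39600 = 61895 × (62000 + 73567.4) / 39600 ≈ 211893 mm.
Then N = f²/(c·h) = 105² / (0.013 × 211893) = 11025 / 2754.6 ≈ 4.

f/4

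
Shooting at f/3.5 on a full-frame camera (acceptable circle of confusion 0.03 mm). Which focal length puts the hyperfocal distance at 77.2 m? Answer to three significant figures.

From H = f²/(N·c) + f, with f ≪ H: f ≈ √(H·N·c) = √(77200 × 3.5 × 0.03) = √8106.0 ≈ 90.03 mm.
The +f correction barely moves this — solving exactly, f² + N·c·f − N·c·H = 0 ⇒ f = (−N·c + √((N·c)² + 4·N·c·H))/2 = (−0.105 + √32424)/2 ≈ 89.981 mm, so f ≈ 90.0 mm.

90.0 mm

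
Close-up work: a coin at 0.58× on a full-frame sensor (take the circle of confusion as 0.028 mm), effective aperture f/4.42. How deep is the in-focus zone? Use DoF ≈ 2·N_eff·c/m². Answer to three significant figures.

0.736 mm

At magnification m, DoF ≈ 2·N_eff·c/m² = 2 × 4.42 × 0.028 / 0.58² = 0.2475 / 0.3364 ≈ 0.736 mm.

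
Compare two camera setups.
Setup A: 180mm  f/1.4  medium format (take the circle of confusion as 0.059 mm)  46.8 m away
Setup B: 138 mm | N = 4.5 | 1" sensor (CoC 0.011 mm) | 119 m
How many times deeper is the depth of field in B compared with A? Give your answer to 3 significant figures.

Setup A: H = 180²/(1.4×0.059) + 180 ≈ 392431.8 mm; DoF = Df − Dn = 53113 − 41829 ≈ 11284 mm.
Setup B: H = 138²/(4.5×0.011) + 138 ≈ 384865.3 mm; DoF = Df − Dn = 172202 − 90912 ≈ 81290 mm.
Ratio = 81290 / 11284 ≈ 7.20.

7.20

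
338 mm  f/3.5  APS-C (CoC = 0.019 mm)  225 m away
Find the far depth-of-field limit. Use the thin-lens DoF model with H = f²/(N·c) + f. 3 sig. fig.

259 m

Hyperfocal distance H = f²/(N·c) + f = 338²/(3.5 × 0.019) + 338 = 114244/0.0665 + 338 ≈ 1718292.9 mm ≈ 1718 m.
Far limit Df = s·(H − f)/(H − s) = 225000 × (1718292.9 − 338) / (1718292.9 − 225000) = 225000 × 1717954.9 / 1493292.9 ≈ 258851 mm ≈ 259 m.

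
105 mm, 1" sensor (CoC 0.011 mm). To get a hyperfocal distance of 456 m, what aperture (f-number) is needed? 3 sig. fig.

f/2.20

Rearrange H = f²/(N·c) + f for N: N = f² / ((H − f)·c).
N = 105² / ((456000 − 105) × 0.011) = 11025 / 5015 ≈ 2.20.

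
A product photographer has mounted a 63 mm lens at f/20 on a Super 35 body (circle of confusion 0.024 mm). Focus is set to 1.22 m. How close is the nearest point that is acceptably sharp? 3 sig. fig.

1.07 m

Hyperfocal distance H = f²/(N·c) + f = 63²/(20 × 0.024) + 63 = 3969/0.48 + 63 ≈ 8331.8 mm ≈ 8.332 m.
Near limit Dn = s·(H − f)/(H + s − 2f) = 1220 × (8331.8 − 63) / (8331.8 + 1220 − 2 × 63) = 1220 × 8268.8 / 9425.8 ≈ 1070.2 mm ≈ 1.07 m.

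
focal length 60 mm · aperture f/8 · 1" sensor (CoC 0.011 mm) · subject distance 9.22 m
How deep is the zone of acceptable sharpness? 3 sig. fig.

Hyperfocal distance H = f²/(N·c) + f = 60²/(8 × 0.011) + 60 = 3600/0.088 + 60 ≈ 40969.1 mm ≈ 40.97 m.
Near limit Dn = s·(H − f)/(H + s − 2f) = 9220 × (40969.1 − 60) / (40969.1 + 9220 − 2 × 60) = 9220 × 40909.1 / 50069.1 ≈ 7533.2 mm.
Far limit Df = s·(H − f)/(H − s) = 9220 × (40969.1 − 60) / (40969.1 − 9220) = 9220 × 40909.1 / 31749.1 ≈ 11880.1 mm.
Depth of field = Df − Dn = 11880.1 − 7533.2 ≈ 4346.9 mm ≈ 4.35 m.

4.35 m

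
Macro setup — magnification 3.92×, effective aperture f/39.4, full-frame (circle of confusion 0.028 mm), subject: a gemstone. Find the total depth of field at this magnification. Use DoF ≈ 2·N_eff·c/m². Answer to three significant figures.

0.144 mm

At magnification m, DoF ≈ 2·N_eff·c/m² = 2 × 39.4 × 0.028 / 3.92² = 2.206 / 15.37 ≈ 0.144 mm.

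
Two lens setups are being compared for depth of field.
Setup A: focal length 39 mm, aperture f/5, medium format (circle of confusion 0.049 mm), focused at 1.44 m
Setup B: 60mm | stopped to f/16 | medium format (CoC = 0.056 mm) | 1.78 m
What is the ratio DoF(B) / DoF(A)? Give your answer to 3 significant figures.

2.72

Setup A: H = 39²/(5×0.049) + 39 ≈ 6247.2 mm; DoF = Df − Dn = 1859.67 − 1174.87 ≈ 684.80 mm.
Setup B: H = 60²/(16×0.056) + 60 ≈ 4077.9 mm; DoF = Df − Dn = 3112.4 − 1246.4 ≈ 1866.0 mm.
Ratio = 1866.0 / 684.80 ≈ 2.72.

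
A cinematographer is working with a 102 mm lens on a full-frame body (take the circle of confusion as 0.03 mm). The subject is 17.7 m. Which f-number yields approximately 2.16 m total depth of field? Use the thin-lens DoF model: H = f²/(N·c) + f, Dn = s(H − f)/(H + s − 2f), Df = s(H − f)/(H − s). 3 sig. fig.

f/1.20

Write h = H − f = f²/(N·c). The thin-lens limits are Dn = s·h/(h + (s−f)) and Df = s·h/(h − (s−f)), so DoF = Df − Dn = 2·s·(s−f)·h / (h² − (s−f)²).
That is a quadratic in h: DoF·h² − 2·s·(s−f)·h − DoF·(s−f)² = 0 ⇒ h = (s−f)·(s + √(s² + DoF²)) / DoF = 17598 × (17700 + √(17700² + 2160²)) / 2160 = 17598 × (17700 + 17831.3) / 2160 ≈ 289481 mm.
Then N = f²/(c·h) = 102² / (0.03 × 289481) = 10404 / 8684.4 ≈ 1.20.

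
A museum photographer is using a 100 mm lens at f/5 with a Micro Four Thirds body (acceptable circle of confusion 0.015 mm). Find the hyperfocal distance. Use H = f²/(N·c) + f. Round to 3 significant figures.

Hyperfocal distance H = f²/(N·c) + f = 100²/(5 × 0.015) + 100 = 10000/0.075 + 100 ≈ 133433.3 mm ≈ 133 m.

133 m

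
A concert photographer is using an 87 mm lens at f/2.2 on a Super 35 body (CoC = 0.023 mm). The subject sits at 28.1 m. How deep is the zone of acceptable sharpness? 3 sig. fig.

Hyperfocal distance H = f²/(N·c) + f = 87²/(2.2 × 0.023) + 87 = 7569/0.0506 + 87 ≈ 149672.0 mm ≈ 149.7 m.
Near limit Dn = s·(H − f)/(H + s − 2f) = 28100 × (149672.0 − 87) / (149672.0 + 28100 − 2 × 87) = 28100 × 149585.0 / 177598.0 ≈ 23668 mm.
Far limit Df = s·(H − f)/(H − s) = 28100 × (149672.0 − 87) / (149672.0 − 28100) = 28100 × 149585.0 / 121572.0 ≈ 34575 mm.
Depth of field = Df − Dn = 34575 − 23668 ≈ 10907 mm ≈ 10.9 m.

10.9 m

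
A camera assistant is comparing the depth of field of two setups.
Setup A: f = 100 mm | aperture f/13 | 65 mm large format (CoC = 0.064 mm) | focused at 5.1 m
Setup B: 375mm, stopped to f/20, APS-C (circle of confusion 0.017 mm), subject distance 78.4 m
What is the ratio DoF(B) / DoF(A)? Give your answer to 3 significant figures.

Setup A: H = 100²/(13×0.064) + 100 ≈ 12119.2 mm; DoF = Df − Dn = 8732.9 − 3601.7 ≈ 5131.2 mm.
Setup B: H = 375²/(20×0.017) + 375 ≈ 413977.9 mm; DoF = Df − Dn = 96629 − 65957 ≈ 30672 mm.
Ratio = 30672 / 5131.2 ≈ 5.98.

5.98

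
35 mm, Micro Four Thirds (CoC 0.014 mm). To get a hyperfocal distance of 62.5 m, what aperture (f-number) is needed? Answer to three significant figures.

f/1.40

Rearrange H = f²/(N·c) + f for N: N = f² / ((H − f)·c).
N = 35² / ((62500 − 35) × 0.014) = 1225 / 874.5 ≈ 1.40.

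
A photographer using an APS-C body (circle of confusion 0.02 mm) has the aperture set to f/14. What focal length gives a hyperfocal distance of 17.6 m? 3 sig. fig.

From H = f²/(N·c) + f, with f ≪ H: f ≈ √(H·N·c) = √(17600 × 14 × 0.02) = √4928.0 ≈ 70.20 mm.
Exact: f² + N·c·f − N·c·H = 0 ⇒ f = (−N·c + √((N·c)² + 4·N·c·H))/2 = (−0.28 + √19712)/2 ≈ 70.060 mm ≈ 70.1 mm.

70.1 mm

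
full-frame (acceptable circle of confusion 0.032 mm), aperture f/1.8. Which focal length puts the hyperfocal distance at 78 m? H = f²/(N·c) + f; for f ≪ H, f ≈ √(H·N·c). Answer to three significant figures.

67.0 mm

From H = f²/(N·c) + f, with f ≪ H: f ≈ √(H·N·c) = √(78000 × 1.8 × 0.032) = √4492.8 ≈ 67.03 mm.
The +f correction barely moves this — solving exactly, f² + N·c·f − N·c·H = 0 ⇒ f = (−N·c + √((N·c)² + 4·N·c·H))/2 = (−0.0576 + √17971)/2 ≈ 67.000 mm, so f ≈ 67.0 mm.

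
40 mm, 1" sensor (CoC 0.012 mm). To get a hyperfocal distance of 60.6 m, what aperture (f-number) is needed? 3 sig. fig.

Rearrange H = f²/(N·c) + f for N: N = f² / ((H − f)·c).
N = 40² / ((60600 − 40) × 0.012) = 1600 / 726.7 ≈ 2.20.

f/2.20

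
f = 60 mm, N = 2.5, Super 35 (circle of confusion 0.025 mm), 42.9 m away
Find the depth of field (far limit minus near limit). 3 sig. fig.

143 m

Hyperfocal distance H = f²/(N·c) + f = 60²/(2.5 × 0.025) + 60 = 3600/0.0625 + 60 ≈ 57660.0 mm ≈ 57.66 m.
Near limit Dn = s·(H − f)/(H + s − 2f) = 42900 × (57660.0 − 60) / (57660.0 + 42900 − 2 × 60) = 42900 × 57600.0 / 100440.0 ≈ 24602 mm.
Far limit Df = s·(H − f)/(H − s) = 42900 × (57660.0 − 60) / (57660.0 − 42900) = 42900 × 57600.0 / 14760.0 ≈ 167415 mm.
Depth of field = Df − Dn = 167415 − 24602 ≈ 142813 mm ≈ 143 m.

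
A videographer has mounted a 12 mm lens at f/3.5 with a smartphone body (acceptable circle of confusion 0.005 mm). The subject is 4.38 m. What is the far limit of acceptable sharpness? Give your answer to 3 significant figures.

Hyperfocal distance H = f²/(N·c) + f = 12²/(3.5 × 0.005) + 12 = 144/0.0175 + 12 ≈ 8240.6 mm ≈ 8.241 m.
Far limit Df = s·(H − f)/(H − s) = 4380 × (8240.6 − 12) / (8240.6 − 4380) = 4380 × 8228.6 / 3860.6 ≈ 9335.7 mm ≈ 9.34 m.

9.34 m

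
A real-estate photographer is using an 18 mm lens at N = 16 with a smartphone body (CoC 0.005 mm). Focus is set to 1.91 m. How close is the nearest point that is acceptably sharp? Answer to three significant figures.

Hyperfocal distance H = f²/(N·c) + f = 18²/(16 × 0.005) + 18 = 324/0.08 + 18 ≈ 4068.0 mm ≈ 4.068 m.
Near limit Dn = s·(H − f)/(H + s − 2f) = 1910 × (4068.0 − 18) / (4068.0 + 1910 − 2 × 18) = 1910 × 4050.0 / 5942.0 ≈ 1301.8 mm ≈ 1.30 m.

1.30 m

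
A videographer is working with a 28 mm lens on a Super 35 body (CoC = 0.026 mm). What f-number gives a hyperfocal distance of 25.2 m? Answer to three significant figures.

f/1.20

Rearrange H = f²/(N·c) + f for N: N = f² / ((H − f)·c).
N = 28² / ((25200 − 28) × 0.026) = 784 / 654.5 ≈ 1.20.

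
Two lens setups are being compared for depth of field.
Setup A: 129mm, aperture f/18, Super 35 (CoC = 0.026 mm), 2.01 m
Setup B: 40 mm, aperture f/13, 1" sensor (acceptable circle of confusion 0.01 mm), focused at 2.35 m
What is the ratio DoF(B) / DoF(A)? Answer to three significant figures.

Setup A: H = 129²/(18×0.026) + 129 ≈ 35686.7 mm; DoF = Df − Dn = 2122.27 − 1909.01 ≈ 213.26 mm.
Setup B: H = 40²/(13×0.01) + 40 ≈ 12347.7 mm; DoF = Df − Dn = 2892.98 − 1978.63 ≈ 914.35 mm.
Ratio = 914.35 / 213.26 ≈ 4.29.

4.29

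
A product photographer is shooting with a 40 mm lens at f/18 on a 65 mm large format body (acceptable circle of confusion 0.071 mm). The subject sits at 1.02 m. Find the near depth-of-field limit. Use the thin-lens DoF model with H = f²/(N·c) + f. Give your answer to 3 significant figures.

0.572 m

Hyperfocal distance H = f²/(N·c) + f = 40²/(18 × 0.071) + 40 = 1600/1.278 + 40 ≈ 1292.0 mm ≈ 1.292 m.
Near limit Dn = s·(H − f)/(H + s − 2f) = 1020 × (1292.0 − 40) / (1292.0 + 1020 − 2 × 40) = 1020 × 1252.0 / 2232.0 ≈ 572.14 mm ≈ 0.572 m.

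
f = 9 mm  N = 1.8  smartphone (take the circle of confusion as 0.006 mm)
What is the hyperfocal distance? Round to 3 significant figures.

Hyperfocal distance H = f²/(N·c) + f = 9²/(1.8 × 0.006) + 9 = 81/0.0108 + 9 ≈ 7509.0 mm ≈ 7.51 m.

7.51 m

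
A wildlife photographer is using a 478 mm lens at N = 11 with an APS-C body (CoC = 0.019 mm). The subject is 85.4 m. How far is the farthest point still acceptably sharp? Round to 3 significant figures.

Hyperfocal distance H = f²/(N·c) + f = 478²/(11 × 0.019) + 478 = 228484/0.209 + 478 ≈ 1093702.9 mm ≈ 1094 m.
Far limit Df = s·(H − f)/(H − s) = 85400 × (1093702.9 − 478) / (1093702.9 − 85400) = 85400 × 1093224.9 / 1008302.9 ≈ 92593 mm ≈ 92.6 m.

92.6 m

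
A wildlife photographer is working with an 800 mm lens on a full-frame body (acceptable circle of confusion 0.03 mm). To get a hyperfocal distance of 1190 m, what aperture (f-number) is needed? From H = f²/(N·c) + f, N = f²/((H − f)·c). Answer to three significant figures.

Rearrange H = f²/(N·c) + f for N: N = f² / ((H − f)·c).
N = 800² / ((1190000 − 800) × 0.03) = 640000 / 35676 ≈ 17.9.

f/17.9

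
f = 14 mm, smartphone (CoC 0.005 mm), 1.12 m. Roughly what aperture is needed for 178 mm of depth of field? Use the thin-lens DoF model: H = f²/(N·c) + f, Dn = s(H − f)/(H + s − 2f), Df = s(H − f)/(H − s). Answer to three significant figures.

Write h = H − f = f²/(N·c). The thin-lens limits are Dn = s·h/(h + (s−f)) and Df = s·h/(h − (s−f)), so DoF = Df − Dn = 2·s·(s−f)·h / (h² − (s−f)²).
That is a quadratic in h: DoF·h² − 2·s·(s−f)·h − DoF·(s−f)² = 0 ⇒ h = (s−f)·(s + √(s² + DoF²)) / DoF = 1106 × (1120 + √(1120² + 178²)) / 178 = 1106 × (1120 + 1134.06) / 178 ≈ 14006 mm.
Then N = f²/(c·h) = 14² / (0.005 × 14006) = 196 / 70.028 ≈ 2.80.

f/2.80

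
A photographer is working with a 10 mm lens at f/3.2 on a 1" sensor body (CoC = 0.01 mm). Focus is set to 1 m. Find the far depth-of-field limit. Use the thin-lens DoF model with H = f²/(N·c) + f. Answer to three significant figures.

Hyperfocal distance H = f²/(N·c) + f = 10²/(3.2 × 0.01) + 10 = 100/0.032 + 10 ≈ 3135.0 mm ≈ 3.135 m.
Far limit Df = s·(H − f)/(H − s) = 1000 × (3135.0 − 10) / (3135.0 − 1000) = 1000 × 3125.0 / 2135.0 ≈ 1463.7 mm ≈ 1.46 m.

1.46 m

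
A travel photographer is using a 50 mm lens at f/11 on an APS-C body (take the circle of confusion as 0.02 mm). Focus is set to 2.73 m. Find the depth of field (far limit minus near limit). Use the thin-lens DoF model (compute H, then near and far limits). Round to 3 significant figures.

Hyperfocal distance H = f²/(N·c) + f = 50²/(11 × 0.02) + 50 = 2500/0.22 + 50 ≈ 11413.6 mm ≈ 11.41 m.
Near limit Dn = s·(H − f)/(H + s − 2f) = 2730 × (11413.6 − 50) / (11413.6 + 2730 − 2 × 50) = 2730 × 11363.6 / 14043.6 ≈ 2209.0 mm.
Far limit Df = s·(H − f)/(H − s) = 2730 × (11413.6 − 50) / (11413.6 − 2730) = 2730 × 11363.6 / 8683.6 ≈ 3572.6 mm.
Depth of field = Df − Dn = 3572.6 − 2209.0 ≈ 1363.6 mm ≈ 1.36 m.

1.36 m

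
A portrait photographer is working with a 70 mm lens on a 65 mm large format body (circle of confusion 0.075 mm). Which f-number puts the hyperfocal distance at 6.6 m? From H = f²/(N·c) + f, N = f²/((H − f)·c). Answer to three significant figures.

Rearrange H = f²/(N·c) + f for N: N = f² / ((H − f)·c).
N = 70² / ((6600 − 70) × 0.075) = 4900 / 489.8 ≈ 10.

f/10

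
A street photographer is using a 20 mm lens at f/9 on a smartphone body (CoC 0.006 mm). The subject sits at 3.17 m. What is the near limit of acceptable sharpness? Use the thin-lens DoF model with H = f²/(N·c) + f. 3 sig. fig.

Hyperfocal distance H = f²/(N·c) + f = 20²/(9 × 0.006) + 20 = 400/0.054 + 20 ≈ 7427.4 mm ≈ 7.427 m.
Near limit Dn = s·(H − f)/(H + s − 2f) = 3170 × (7427.4 − 20) / (7427.4 + 3170 − 2 × 20) = 3170 × 7407.4 / 10557.4 ≈ 2224.2 mm ≈ 2.22 m.

2.22 m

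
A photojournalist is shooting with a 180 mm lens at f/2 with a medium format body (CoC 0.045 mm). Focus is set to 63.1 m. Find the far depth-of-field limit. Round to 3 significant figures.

76.5 m

Hyperfocal distance H = f²/(N·c) + f = 180²/(2 × 0.045) + 180 = 32400/0.09 + 180 ≈ 360180.0 mm ≈ 360.2 m.
Far limit Df = s·(H − f)/(H − s) = 63100 × (360180.0 − 180) / (360180.0 − 63100) = 63100 × 360000.0 / 297080.0 ≈ 76464 mm ≈ 76.5 m.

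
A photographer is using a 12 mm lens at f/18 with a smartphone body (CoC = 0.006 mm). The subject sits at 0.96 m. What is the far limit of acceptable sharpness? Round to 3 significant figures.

Hyperfocal distance H = f²/(N·c) + f = 12²/(18 × 0.006) + 12 = 144/0.108 + 12 ≈ 1345.3 mm ≈ 1.345 m.
Far limit Df = s·(H − f)/(H − s) = 960 × (1345.3 − 12) / (1345.3 − 960) = 960 × 1333.3 / 385.3 ≈ 3321.8 mm ≈ 3.32 m.

3.32 m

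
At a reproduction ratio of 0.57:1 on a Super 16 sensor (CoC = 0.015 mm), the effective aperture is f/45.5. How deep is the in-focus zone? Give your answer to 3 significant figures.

4.20 mm

At magnification m, DoF ≈ 2·N_eff·c/m² = 2 × 45.5 × 0.015 / 0.57² = 1.365 / 0.3249 ≈ 4.2 mm.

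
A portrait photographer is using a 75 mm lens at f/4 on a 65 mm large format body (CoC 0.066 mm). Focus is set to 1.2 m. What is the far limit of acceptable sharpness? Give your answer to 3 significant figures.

Hyperfocal distance H = f²/(N·c) + f = 75²/(4 × 0.066) + 75 = 5625/0.264 + 75 ≈ 21381.8 mm ≈ 21.38 m.
Far limit Df = s·(H − f)/(H − s) = 1200 × (21381.8 − 75) / (21381.8 − 1200) = 1200 × 21306.8 / 20181.8 ≈ 1266.9 mm ≈ 1.27 m.

1.27 m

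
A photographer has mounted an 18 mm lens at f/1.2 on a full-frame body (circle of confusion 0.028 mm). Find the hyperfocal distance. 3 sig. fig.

Hyperfocal distance H = f²/(N·c) + f = 18²/(1.2 × 0.028) + 18 = 324/0.0336 + 18 ≈ 9660.9 mm ≈ 9.66 m.

9.66 m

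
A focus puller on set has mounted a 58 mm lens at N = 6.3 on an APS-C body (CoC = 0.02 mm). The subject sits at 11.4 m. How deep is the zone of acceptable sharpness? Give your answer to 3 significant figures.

11.8 m

Hyperfocal distance H = f²/(N·c) + f = 58²/(6.3 × 0.02) + 58 = 3364/0.126 + 58 ≈ 26756.4 mm ≈ 26.76 m.
Near limit Dn = s·(H − f)/(H + s − 2f) = 11400 × (26756.4 − 58) / (26756.4 + 11400 − 2 × 58) = 11400 × 26698.4 / 38040.4 ≈ 8001 mm.
Far limit Df = s·(H − f)/(H − s) = 11400 × (26756.4 − 58) / (26756.4 − 11400) = 11400 × 26698.4 / 15356.4 ≈ 19820 mm.
Depth of field = Df − Dn = 19820 − 8001 ≈ 11819 mm ≈ 11.8 m.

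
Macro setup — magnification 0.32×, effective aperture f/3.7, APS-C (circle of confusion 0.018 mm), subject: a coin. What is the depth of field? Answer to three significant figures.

At magnification m, DoF ≈ 2·N_eff·c/m² = 2 × 3.7 × 0.018 / 0.32² = 0.1332 / 0.1024 ≈ 1.3 mm.

1.30 mm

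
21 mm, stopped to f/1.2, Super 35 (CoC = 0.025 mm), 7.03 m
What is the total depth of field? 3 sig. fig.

8.68 m

Hyperfocal distance H = f²/(N·c) + f = 21²/(1.2 × 0.025) + 21 = 441/0.03 + 21 ≈ 14721.0 mm ≈ 14.72 m.
Near limit Dn = s·(H − f)/(H + s − 2f) = 7030 × (14721.0 − 21) / (14721.0 + 7030 − 2 × 21) = 7030 × 14700.0 / 21709.0 ≈ 4760.3 mm.
Far limit Df = s·(H − f)/(H − s) = 7030 × (14721.0 − 21) / (14721.0 − 7030) = 7030 × 14700.0 / 7691.0 ≈ 13436.6 mm.
Depth of field = Df − Dn = 13436.6 − 4760.3 ≈ 8676.3 mm ≈ 8.68 m.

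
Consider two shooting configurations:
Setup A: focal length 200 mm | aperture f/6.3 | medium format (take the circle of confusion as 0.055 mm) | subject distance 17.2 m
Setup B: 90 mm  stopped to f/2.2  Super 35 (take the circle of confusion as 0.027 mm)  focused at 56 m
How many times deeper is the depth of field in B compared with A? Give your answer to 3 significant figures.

Setup A: H = 200²/(6.3×0.055) + 200 ≈ 115640.1 mm; DoF = Df − Dn = 20170.3 − 14992.2 ≈ 5178.1 mm.
Setup B: H = 90²/(2.2×0.027) + 90 ≈ 136453.6 mm; DoF = Df − Dn = 94916 − 39716 ≈ 55200 mm.
Ratio = 55200 / 5178.1 ≈ 10.7.

10.7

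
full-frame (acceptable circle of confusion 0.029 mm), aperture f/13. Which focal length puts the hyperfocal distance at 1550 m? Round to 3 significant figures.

From H = f²/(N·c) + f, with f ≪ H: f ≈ √(H·N·c) = √(1550000 × 13 × 0.029) = √584350 ≈ 764.4 mm.
The +f correction barely moves this — solving exactly, f² + N·c·f − N·c·H = 0 ⇒ f = (−N·c + √((N·c)² + 4·N·c·H))/2 = (−0.377 + √2337400)/2 ≈ 764.24 mm, so f ≈ 764 mm.

764 mm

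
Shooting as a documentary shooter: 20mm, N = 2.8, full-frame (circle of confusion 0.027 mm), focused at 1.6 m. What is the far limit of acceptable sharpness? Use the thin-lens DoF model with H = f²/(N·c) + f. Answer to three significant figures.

Hyperfocal distance H = f²/(N·c) + f = 20²/(2.8 × 0.027) + 20 = 400/0.0756 + 20 ≈ 5311.0 mm ≈ 5.311 m.
Far limit Df = s·(H − f)/(H − s) = 1600 × (5311.0 − 20) / (5311.0 − 1600) = 1600 × 5291.0 / 3711.0 ≈ 2281.2 mm ≈ 2.28 m.

2.28 m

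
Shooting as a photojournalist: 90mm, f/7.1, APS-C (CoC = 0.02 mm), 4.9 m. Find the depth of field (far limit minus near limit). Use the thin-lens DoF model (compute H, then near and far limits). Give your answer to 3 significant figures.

Hyperfocal distance H = f²/(N·c) + f = 90²/(7.1 × 0.02) + 90 = 8100/0.142 + 90 ≈ 57132.3 mm ≈ 57.13 m.
Near limit Dn = s·(H − f)/(H + s − 2f) = 4900 × (57132.3 − 90) / (57132.3 + 4900 − 2 × 90) = 4900 × 57042.3 / 61852.3 ≈ 4518.95 mm.
Far limit Df = s·(H − f)/(H − s) = 4900 × (57132.3 − 90) / (57132.3 − 4900) = 4900 × 57042.3 / 52232.3 ≈ 5351.23 mm.
Depth of field = Df − Dn = 5351.23 − 4518.95 ≈ 832.28 mm ≈ 0.832 m.

0.832 m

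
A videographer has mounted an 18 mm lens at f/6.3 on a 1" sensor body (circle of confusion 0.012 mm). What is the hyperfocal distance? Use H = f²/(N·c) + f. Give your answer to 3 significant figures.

4.30 m

Hyperfocal distance H = f²/(N·c) + f = 18²/(6.3 × 0.012) + 18 = 324/0.0756 + 18 ≈ 4303.7 mm ≈ 4.30 m.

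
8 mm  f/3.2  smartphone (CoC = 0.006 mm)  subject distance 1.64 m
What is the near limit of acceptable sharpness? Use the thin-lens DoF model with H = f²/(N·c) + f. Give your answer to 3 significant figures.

1.10 m

Hyperfocal distance H = f²/(N·c) + f = 8²/(3.2 × 0.006) + 8 = 64/0.0192 + 8 ≈ 3341.3 mm ≈ 3.341 m.
Near limit Dn = s·(H − f)/(H + s − 2f) = 1640 × (3341.3 − 8) / (3341.3 + 1640 − 2 × 8) = 1640 × 3333.3 / 4965.3 ≈ 1101.0 mm ≈ 1.10 m.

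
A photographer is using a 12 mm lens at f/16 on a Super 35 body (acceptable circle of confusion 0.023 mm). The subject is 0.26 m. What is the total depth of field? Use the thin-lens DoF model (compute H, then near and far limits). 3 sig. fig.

0.551 m

Hyperfocal distance H = f²/(N·c) + f = 12²/(16 × 0.023) + 12 = 144/0.368 + 12 ≈ 403.3 mm ≈ 0.403 m.
Near limit Dn = s·(H − f)/(H + s − 2f) = 260 × (403.3 − 12) / (403.3 + 260 − 2 × 12) = 260 × 391.3 / 639.3 ≈ 159.14 mm.
Far limit Df = s·(H − f)/(H − s) = 260 × (403.3 − 12) / (403.3 − 260) = 260 × 391.3 / 143.3 ≈ 709.95 mm.
Depth of field = Df − Dn = 709.95 − 159.14 ≈ 550.81 mm ≈ 0.551 m.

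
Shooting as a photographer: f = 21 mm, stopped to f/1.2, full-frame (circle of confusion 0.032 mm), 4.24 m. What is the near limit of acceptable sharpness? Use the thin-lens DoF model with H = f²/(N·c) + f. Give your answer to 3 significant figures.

3.10 m

Hyperfocal distance H = f²/(N·c) + f = 21²/(1.2 × 0.032) + 21 = 441/0.0384 + 21 ≈ 11505.4 mm ≈ 11.51 m.
Near limit Dn = s·(H − f)/(H + s − 2f) = 4240 × (11505.4 − 21) / (11505.4 + 4240 − 2 × 21) = 4240 × 11484.4 / 15703.4 ≈ 3100.8 mm ≈ 3.10 m.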